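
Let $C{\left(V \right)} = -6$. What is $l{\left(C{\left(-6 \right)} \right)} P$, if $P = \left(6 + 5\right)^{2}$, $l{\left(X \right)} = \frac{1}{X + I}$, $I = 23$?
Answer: $\frac{121}{17} \approx 7.1176$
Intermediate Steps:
$l{\left(X \right)} = \frac{1}{23 + X}$ ($l{\left(X \right)} = \frac{1}{X + 23} = \frac{1}{23 + X}$)
$P = 121$ ($P = 11^{2} = 121$)
$l{\left(C{\left(-6 \right)} \right)} P = \frac{1}{23 - 6} \cdot 121 = \frac{1}{17} \cdot 121 = \frac{121}{17}$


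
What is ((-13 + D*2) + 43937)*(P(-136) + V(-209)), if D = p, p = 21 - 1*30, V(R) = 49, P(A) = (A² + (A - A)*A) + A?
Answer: 808265554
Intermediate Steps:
P(A) = A + A² (P(A) = (A² + 0*A) + A = (A² + 0) + A = A² + A = A + A²)
p = -9 (p = 21 - 30 = -9)
D = -9
((-13 + D*2) + 43937)*(P(-136) + V(-209)) = ((-13 - 9*2) + 43937)*(-136*(1 - 136) + 49) = ((-13 - 18) + 43937)*(-136*(-135) + 49) = (-31 + 43937)*(18360 + 49) = 43906*18409 = 808265554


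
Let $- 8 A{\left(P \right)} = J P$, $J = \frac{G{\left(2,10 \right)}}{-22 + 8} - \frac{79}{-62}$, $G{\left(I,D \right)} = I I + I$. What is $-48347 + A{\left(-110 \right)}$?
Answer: $- \frac{83910207}{1736} \approx -48335.0$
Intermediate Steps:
$G{\left(I,D \right)} = I + I^{2}$ ($G{\left(I,D \right)} = I^{2} + I = I + I^{2}$)
$J = \frac{367}{434}$ ($J = \frac{2 \left(1 + 2\right)}{-22 + 8} - \frac{79}{-62} = \frac{2 \cdot 3}{-14} - - \frac{79}{62} = 6 \left(- \frac{1}{14}\right) + \frac{79}{62} = - \frac{3}{7} + \frac{79}{62} = \frac{367}{434} \approx 0.84562$)
$A{\left(P \right)} = - \frac{367 P}{3472}$ ($A{\left(P \right)} = - \frac{\frac{367}{434} P}{8} = - \frac{367 P}{3472}$)
$-48347 + A{\left(-110 \right)} = -48347 - - \frac{20185}{1736} = -48347 + \frac{20185}{1736} = - \frac{83910207}{1736}$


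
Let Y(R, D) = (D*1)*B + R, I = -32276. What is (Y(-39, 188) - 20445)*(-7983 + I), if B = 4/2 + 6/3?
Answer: 794390588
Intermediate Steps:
B = 4 (B = 4*(½) + 6*(⅓) = 2 + 2 = 4)
Y(R, D) = R + 4*D (Y(R, D) = (D*1)*4 + R = D*4 + R = 4*D + R = R + 4*D)
(Y(-39, 188) - 20445)*(-7983 + I) = ((-39 + 4*188) - 20445)*(-7983 - 32276) = ((-39 + 752) - 20445)*(-40259) = (713 - 20445)*(-40259) = -19732*(-40259) = 794390588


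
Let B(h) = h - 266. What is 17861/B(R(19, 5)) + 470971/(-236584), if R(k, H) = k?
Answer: -4341956661/58436248 ≈ -74.302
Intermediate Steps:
B(h) = -266 + h
17861/B(R(19, 5)) + 470971/(-236584) = 17861/(-266 + 19) + 470971/(-236584) = 17861/(-247) + 470971*(-1/236584) = 17861*(-1/247) - 470971/236584 = -17861/247 - 470971/236584 = -4341956661/58436248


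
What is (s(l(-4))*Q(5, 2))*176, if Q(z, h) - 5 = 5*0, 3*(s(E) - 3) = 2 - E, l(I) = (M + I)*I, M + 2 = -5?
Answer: -9680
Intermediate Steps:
M = -7 (M = -2 - 5 = -7)
l(I) = I*(-7 + I) (l(I) = (-7 + I)*I = I*(-7 + I))
s(E) = 11/3 - E/3 (s(E) = 3 + (2 - E)/3 = 3 + (⅔ - E/3) = 11/3 - E/3)
Q(z, h) = 5 (Q(z, h) = 5 + 5*0 = 5 + 0 = 5)
(s(l(-4))*Q(5, 2))*176 = ((11/3 - (-4)*(-7 - 4)/3)*5)*176 = ((11/3 - (-4)*(-11)/3)*5)*176 = ((11/3 - ⅓*44)*5)*176 = ((11/3 - 44/3)*5)*176 = -11*5*176 = -55*176 = -9680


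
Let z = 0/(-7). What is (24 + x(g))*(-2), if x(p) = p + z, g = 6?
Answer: -60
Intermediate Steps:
z = 0 (z = 0*(-1/7) = 0)
x(p) = p (x(p) = p + 0 = p)
(24 + x(g))*(-2) = (24 + 6)*(-2) = 30*(-2) = -60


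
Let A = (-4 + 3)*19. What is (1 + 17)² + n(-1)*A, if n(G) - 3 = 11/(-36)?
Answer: 9821/36 ≈ 272.81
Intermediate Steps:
n(G) = 97/36 (n(G) = 3 + 11/(-36) = 3 + 11*(-1/36) = 3 - 11/36 = 97/36)
A = -19 (A = -1*19 = -19)
(1 + 17)² + n(-1)*A = (1 + 17)² + (97/36)*(-19) = 18² - 1843/36 = 324 - 1843/36 = 9821/36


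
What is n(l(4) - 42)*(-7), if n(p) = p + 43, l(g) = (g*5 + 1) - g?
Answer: -126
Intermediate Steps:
l(g) = 1 + 4*g (l(g) = (5*g + 1) - g = (1 + 5*g) - g = 1 + 4*g)
n(p) = 43 + p
n(l(4) - 42)*(-7) = (43 + ((1 + 4*4) - 42))*(-7) = (43 + ((1 + 16) - 42))*(-7) = (43 + (17 - 42))*(-7) = (43 - 25)*(-7) = 18*(-7) = -126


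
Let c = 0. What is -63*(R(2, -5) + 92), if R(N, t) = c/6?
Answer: -5796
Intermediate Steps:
R(N, t) = 0 (R(N, t) = 0/6 = 0*(⅙) = 0)
-63*(R(2, -5) + 92) = -63*(0 + 92) = -63*92 = -5796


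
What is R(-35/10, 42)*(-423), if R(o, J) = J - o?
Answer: -38493/2 ≈ -19247.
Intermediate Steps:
R(-35/10, 42)*(-423) = (42 - (-35)/10)*(-423) = (42 - 1*(-7/2))*(-423) = (42 + 7/2)*(-423) = (91/2)*(-423) = -38493/2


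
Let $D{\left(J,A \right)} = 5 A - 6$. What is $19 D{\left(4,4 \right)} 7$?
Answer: $1862$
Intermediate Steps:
$D{\left(J,A \right)} = -6 + 5 A$
$19 D{\left(4,4 \right)} 7 = 19 \left(-6 + 5 \cdot 4\right) 7 = 19 \left(-6 + 20\right) 7 = 19 \cdot 14 \cdot 7 = 266 \cdot 7 = 1862$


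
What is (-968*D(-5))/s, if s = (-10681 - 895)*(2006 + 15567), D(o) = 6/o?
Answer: -726/127140655 ≈ -5.7102e-6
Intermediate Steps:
s = -203425048 (s = -11576*17573 = -203425048)
(-968*D(-5))/s = -5808/(-5)/(-203425048) = -5808*(-1)/5*(-1/203425048) = -968*(-6/5)*(-1/203425048) = (5808/5)*(-1/203425048) = -726/127140655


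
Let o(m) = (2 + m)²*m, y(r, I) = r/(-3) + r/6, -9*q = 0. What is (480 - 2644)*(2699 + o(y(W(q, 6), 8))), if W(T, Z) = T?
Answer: -5840636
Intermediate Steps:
q = 0 (q = -⅑*0 = 0)
y(r, I) = -r/6 (y(r, I) = r*(-⅓) + r*(⅙) = -r/3 + r/6 = -r/6)
o(m) = m*(2 + m)²
(480 - 2644)*(2699 + o(y(W(q, 6), 8))) = (480 - 2644)*(2699 + (-⅙*0)*(2 - ⅙*0)²) = -2164*(2699 + 0*(2 + 0)²) = -2164*(2699 + 0*2²) = -2164*(2699 + 0*4) = -2164*(2699 + 0) = -2164*2699 = -5840636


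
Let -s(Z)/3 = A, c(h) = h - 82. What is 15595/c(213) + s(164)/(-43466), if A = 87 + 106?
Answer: 677928119/5694046 ≈ 119.06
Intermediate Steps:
A = 193
c(h) = -82 + h
s(Z) = -579 (s(Z) = -3*193 = -579)
15595/c(213) + s(164)/(-43466) = 15595/(-82 + 213) - 579/(-43466) = 15595/131 - 579*(-1/43466) = 15595*(1/131) + 579/43466 = 15595/131 + 579/43466 = 677928119/5694046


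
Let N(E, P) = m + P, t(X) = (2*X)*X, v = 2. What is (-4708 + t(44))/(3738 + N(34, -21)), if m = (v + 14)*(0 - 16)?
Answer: -836/3461 ≈ -0.24155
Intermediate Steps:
t(X) = 2*X²
m = -256 (m = (2 + 14)*(0 - 16) = 16*(-16) = -256)
N(E, P) = -256 + P
(-4708 + t(44))/(3738 + N(34, -21)) = (-4708 + 2*44²)/(3738 + (-256 - 21)) = (-4708 + 2*1936)/(3738 - 277) = (-4708 + 3872)/3461 = -836*1/3461 = -836/3461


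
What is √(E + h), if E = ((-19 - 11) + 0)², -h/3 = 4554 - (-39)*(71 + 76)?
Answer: 3*I*√3329 ≈ 173.09*I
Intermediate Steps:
h = -30861 (h = -3*(4554 - (-39)*(71 + 76)) = -3*(4554 - (-39)*147) = -3*(4554 - 1*(-5733)) = -3*(4554 + 5733) = -3*10287 = -30861)
E = 900 (E = (-30 + 0)² = (-30)² = 900)
√(E + h) = √(900 - 30861) = √(-29961) = 3*I*√3329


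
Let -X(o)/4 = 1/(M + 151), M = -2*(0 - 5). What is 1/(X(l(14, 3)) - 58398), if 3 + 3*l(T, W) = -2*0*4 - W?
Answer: -161/9402082 ≈ -1.7124e-5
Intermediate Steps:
M = 10 (M = -2*(-5) = 10)
l(T, W) = -1 - W/3 (l(T, W) = -1 + (-2*0*4 - W)/3 = -1 + (0*4 - W)/3 = -1 + (0 - W)/3 = -1 + (-W)/3 = -1 - W/3)
X(o) = -4/161 (X(o) = -4/(10 + 151) = -4/161)
1/(X(l(14, 3)) - 58398) = 1/(-4/161 - 58398) = 1/(-9402082/161) = -161/9402082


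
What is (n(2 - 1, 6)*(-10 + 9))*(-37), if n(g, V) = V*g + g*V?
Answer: 444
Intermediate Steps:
n(g, V) = 2*V*g (n(g, V) = V*g + V*g = 2*V*g)
(n(2 - 1, 6)*(-10 + 9))*(-37) = ((2*6*(2 - 1))*(-10 + 9))*(-37) = ((2*6*1)*(-1))*(-37) = (12*(-1))*(-37) = -12*(-37) = 444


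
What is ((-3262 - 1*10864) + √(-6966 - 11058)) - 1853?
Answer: -15979 + 2*I*√4506 ≈ -15979.0 + 134.25*I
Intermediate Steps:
((-3262 - 1*10864) + √(-6966 - 11058)) - 1853 = ((-3262 - 10864) + √(-18024)) - 1853 = (-14126 + 2*I*√4506) - 1853 = -15979 + 2*I*√4506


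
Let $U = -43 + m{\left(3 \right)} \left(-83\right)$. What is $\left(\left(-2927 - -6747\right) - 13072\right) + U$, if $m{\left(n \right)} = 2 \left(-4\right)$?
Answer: $-8631$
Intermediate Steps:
$m{\left(n \right)} = -8$
$U = 621$ ($U = -43 - -664 = -43 + 664 = 621$)
$\left(\left(-2927 - -6747\right) - 13072\right) + U = \left(\left(-2927 - -6747\right) - 13072\right) + 621 = \left(\left(-2927 + 6747\right) - 13072\right) + 621 = \left(3820 - 13072\right) + 621 = -9252 + 621 = -8631$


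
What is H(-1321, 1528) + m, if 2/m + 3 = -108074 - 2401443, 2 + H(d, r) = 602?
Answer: 752855999/1254760 ≈ 600.00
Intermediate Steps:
H(d, r) = 600 (H(d, r) = -2 + 602 = 600)
m = -1/1254760 (m = 2/(-3 + (-108074 - 2401443)) = 2/(-3 - 2509517) = 2/(-2509520) = 2*(-1/2509520) = -1/1254760 ≈ -7.9696e-7)
H(-1321, 1528) + m = 600 - 1/1254760 = 752855999/1254760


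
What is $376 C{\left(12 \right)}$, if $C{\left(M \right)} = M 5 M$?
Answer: $270720$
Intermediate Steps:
$C{\left(M \right)} = 5 M^{2}$ ($C{\left(M \right)} = 5 M M = 5 M^{2}$)
$376 C{\left(12 \right)} = 376 \cdot 5 \cdot 12^{2} = 376 \cdot 5 \cdot 144 = 376 \cdot 720 = 270720$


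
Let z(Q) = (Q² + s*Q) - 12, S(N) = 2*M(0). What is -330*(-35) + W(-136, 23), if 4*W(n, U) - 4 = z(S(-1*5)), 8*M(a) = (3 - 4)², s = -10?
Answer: 739033/64 ≈ 11547.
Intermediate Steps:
M(a) = ⅛ (M(a) = (3 - 4)²/8 = (⅛)*(-1)² = (⅛)*1 = ⅛)
S(N) = ¼ (S(N) = 2*(⅛) = ¼)
z(Q) = -12 + Q² - 10*Q (z(Q) = (Q² - 10*Q) - 12 = -12 + Q² - 10*Q)
W(n, U) = -167/64 (W(n, U) = 1 + (-12 + (¼)² - 10*¼)/4 = 1 + (-12 + 1/16 - 5/2)/4 = 1 + (¼)*(-231/16) = 1 - 231/64 = -167/64)
-330*(-35) + W(-136, 23) = -330*(-35) - 167/64 = 11550 - 167/64 = 739033/64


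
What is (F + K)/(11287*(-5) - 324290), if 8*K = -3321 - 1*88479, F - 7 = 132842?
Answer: -121374/380725 ≈ -0.31880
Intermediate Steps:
F = 132849 (F = 7 + 132842 = 132849)
K = -11475 (K = (-3321 - 1*88479)/8 = (-3321 - 88479)/8 = (⅛)*(-91800) = -11475)
(F + K)/(11287*(-5) - 324290) = (132849 - 11475)/(11287*(-5) - 324290) = 121374/(-56435 - 324290) = 121374/(-380725) = 121374*(-1/380725) = -121374/380725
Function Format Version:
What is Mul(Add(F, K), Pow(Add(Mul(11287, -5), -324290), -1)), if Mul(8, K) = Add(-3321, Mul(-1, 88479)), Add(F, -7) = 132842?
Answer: Rational(-121374, 380725) ≈ -0.31880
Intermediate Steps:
F = 132849 (F = Add(7, 132842) = 132849)
K = -11475 (K = Mul(Rational(1, 8), Add(-3321, Mul(-1, 88479))) = Mul(Rational(1, 8), Add(-3321, -88479)) = Mul(Rational(1, 8), -91800) = -11475)
Mul(Add(F, K), Pow(Add(Mul(11287, -5), -324290), -1)) = Mul(Add(132849, -11475), Pow(Add(Mul(11287, -5), -324290), -1)) = Mul(121374, Pow(Add(-56435, -324290), -1)) = Mul(121374, Pow(-380725, -1)) = Mul(121374, Rational(-1, 380725)) = Rational(-121374, 380725)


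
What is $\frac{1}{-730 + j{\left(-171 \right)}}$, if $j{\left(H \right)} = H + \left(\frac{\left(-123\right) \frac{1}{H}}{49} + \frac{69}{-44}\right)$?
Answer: $- \frac{122892}{110916605} \approx -0.001108$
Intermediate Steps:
$j{\left(H \right)} = - \frac{69}{44} + H - \frac{123}{49 H}$ ($j{\left(H \right)} = H + \left(- \frac{123}{H} \frac{1}{49} + 69 \left(- \frac{1}{44}\right)\right) = H - \left(\frac{69}{44} + \frac{123}{49 H}\right) = - \frac{69}{44} + H - \frac{123}{49 H}$)
$\frac{1}{-730 + j{\left(-171 \right)}} = \frac{1}{-730 - \left(\frac{7593}{44} - \frac{41}{2793}\right)} = \frac{1}{-730 - \frac{21205445}{122892}} = \frac{1}{- \frac{110916605}{122892}} = - \frac{122892}{110916605}$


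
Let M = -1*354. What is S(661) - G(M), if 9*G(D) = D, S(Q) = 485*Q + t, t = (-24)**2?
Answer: 963601/3 ≈ 3.2120e+5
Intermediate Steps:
M = -354
t = 576
S(Q) = 576 + 485*Q (S(Q) = 485*Q + 576 = 576 + 485*Q)
G(D) = D/9
S(661) - G(M) = (576 + 485*661) - (-354)/9 = (576 + 320585) - 1*(-118/3) = 321161 + 118/3 = 963601/3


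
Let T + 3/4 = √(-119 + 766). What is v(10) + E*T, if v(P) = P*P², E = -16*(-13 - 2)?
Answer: 820 + 240*√647 ≈ 6924.7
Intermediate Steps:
E = 240 (E = -16*(-15) = 240)
T = -¾ + √647 (T = -¾ + √(-119 + 766) = -¾ + √647 ≈ 24.686)
v(P) = P³
v(10) + E*T = 10³ + 240*(-¾ + √647) = 1000 + (-180 + 240*√647) = 820 + 240*√647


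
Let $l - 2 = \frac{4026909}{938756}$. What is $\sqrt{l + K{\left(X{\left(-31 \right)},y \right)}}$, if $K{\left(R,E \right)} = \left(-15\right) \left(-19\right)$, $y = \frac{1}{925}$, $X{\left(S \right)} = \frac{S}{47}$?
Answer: $\frac{\sqrt{64175679122009}}{469378} \approx 17.067$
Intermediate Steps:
$X{\left(S \right)} = \frac{S}{47}$ ($X{\left(S \right)} = S \frac{1}{47} = \frac{S}{47}$)
$y = \frac{1}{925} \approx 0.0010811$
$K{\left(R,E \right)} = 285$
$l = \frac{5904421}{938756}$ ($l = 2 + \frac{4026909}{938756} = \frac{5904421}{938756} \approx 6.2896$)
$\sqrt{l + K{\left(X{\left(-31 \right)},y \right)}} = \sqrt{\frac{5904421}{938756} + 285} = \sqrt{\frac{273449881}{938756}} = \frac{\sqrt{64175679122009}}{469378}$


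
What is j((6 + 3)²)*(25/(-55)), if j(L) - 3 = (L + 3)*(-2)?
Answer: 75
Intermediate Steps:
j(L) = -3 - 2*L (j(L) = 3 + (L + 3)*(-2) = 3 + (3 + L)*(-2) = 3 + (-6 - 2*L) = -3 - 2*L)
j((6 + 3)²)*(25/(-55)) = (-3 - 2*(6 + 3)²)*(25/(-55)) = (-3 - 2*9²)*(25*(-1/55)) = (-3 - 2*81)*(-5/11) = (-3 - 162)*(-5/11) = -165*(-5/11) = 75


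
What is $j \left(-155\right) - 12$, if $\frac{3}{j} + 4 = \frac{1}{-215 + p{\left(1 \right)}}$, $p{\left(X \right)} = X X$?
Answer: $\frac{89226}{857} \approx 104.11$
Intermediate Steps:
$p{\left(X \right)} = X^{2}$
$j = - \frac{642}{857}$ ($j = \frac{3}{-4 + \frac{1}{-215 + 1^{2}}} = \frac{3}{-4 + \frac{1}{-215 + 1}} = \frac{3}{-4 + \frac{1}{-214}} = \frac{3}{-4 - \frac{1}{214}} = \frac{3}{- \frac{857}{214}} = 3 \left(- \frac{214}{857}\right) = - \frac{642}{857} \approx -0.74912$)
$j \left(-155\right) - 12 = \left(- \frac{642}{857}\right) \left(-155\right) - 12 = \frac{99510}{857} - 12 = \frac{89226}{857}$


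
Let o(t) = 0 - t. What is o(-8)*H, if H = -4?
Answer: -32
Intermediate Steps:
o(t) = -t
o(-8)*H = -1*(-8)*(-4) = 8*(-4) = -32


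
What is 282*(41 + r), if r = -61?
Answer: -5640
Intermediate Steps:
282*(41 + r) = 282*(41 - 61) = 282*(-20) = -5640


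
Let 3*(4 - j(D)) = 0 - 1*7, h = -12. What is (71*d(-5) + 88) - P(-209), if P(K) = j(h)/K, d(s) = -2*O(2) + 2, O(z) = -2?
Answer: 16963/33 ≈ 514.03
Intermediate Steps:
j(D) = 19/3 (j(D) = 4 - (0 - 1*7)/3 = 4 - (0 - 7)/3 = 4 - 1/3*(-7) = 4 + 7/3 = 19/3)
d(s) = 6 (d(s) = -2*(-2) + 2 = 4 + 2 = 6)
P(K) = 19/(3*K)
(71*d(-5) + 88) - P(-209) = (71*6 + 88) - 19/(3*(-209)) = (426 + 88) - 19*(-1)/(3*209) = 514 - 1*(-1/33) = 514 + 1/33 = 16963/33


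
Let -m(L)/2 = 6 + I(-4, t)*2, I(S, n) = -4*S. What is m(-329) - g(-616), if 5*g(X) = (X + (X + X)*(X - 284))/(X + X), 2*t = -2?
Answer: 1039/10 ≈ 103.90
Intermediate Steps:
t = -1 (t = (½)*(-2) = -1)
m(L) = -76 (m(L) = -2*(6 - 4*(-4)*2) = -2*(6 + 16*2) = -2*(6 + 32) = -2*38 = -76)
g(X) = (X + 2*X*(-284 + X))/(10*X) (g(X) = ((X + (X + X)*(X - 284))/(X + X))/5 = ((X + (2*X)*(-284 + X))/((2*X)))/5 = ((X + 2*X*(-284 + X))*(1/(2*X)))/5 = ((X + 2*X*(-284 + X))/(2*X))/5 = (X + 2*X*(-284 + X))/(10*X))
m(-329) - g(-616) = -76 - (-567/10 + (⅕)*(-616)) = -76 - (-567/10 - 616/5) = -76 - 1*(-1799/10) = -76 + 1799/10 = 1039/10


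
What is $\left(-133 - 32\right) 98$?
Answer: $-16170$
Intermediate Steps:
$\left(-133 - 32\right) 98 = \left(-165\right) 98 = -16170$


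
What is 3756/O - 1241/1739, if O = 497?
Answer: 5914907/864283 ≈ 6.8437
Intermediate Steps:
3756/O - 1241/1739 = 3756/497 - 1241/1739 = 5914907/864283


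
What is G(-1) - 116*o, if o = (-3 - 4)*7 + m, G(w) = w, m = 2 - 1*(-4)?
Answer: 4987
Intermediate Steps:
m = 6 (m = 2 + 4 = 6)
o = -43 (o = (-3 - 4)*7 + 6 = -7*7 + 6 = -49 + 6 = -43)
G(-1) - 116*o = -1 - 116*(-43) = -1 + 4988 = 4987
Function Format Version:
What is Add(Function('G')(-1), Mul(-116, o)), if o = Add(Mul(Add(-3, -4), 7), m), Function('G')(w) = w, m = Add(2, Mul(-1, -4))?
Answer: 4987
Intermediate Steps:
m = 6 (m = Add(2, 4) = 6)
o = -43 (o = Add(Mul(Add(-3, -4), 7), 6) = Add(Mul(-7, 7), 6) = Add(-49, 6) = -43)
Add(Function('G')(-1), Mul(-116, o)) = Add(-1, Mul(-116, -43)) = Add(-1, 4988) = 4987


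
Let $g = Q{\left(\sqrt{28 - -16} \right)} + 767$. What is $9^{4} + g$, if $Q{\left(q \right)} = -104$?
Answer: $7224$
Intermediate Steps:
$g = 663$ ($g = -104 + 767 = 663$)
$9^{4} + g = 9^{4} + 663 = 6561 + 663 = 7224$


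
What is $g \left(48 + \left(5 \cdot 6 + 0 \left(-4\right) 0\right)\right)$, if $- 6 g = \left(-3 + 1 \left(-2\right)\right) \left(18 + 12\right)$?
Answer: $1950$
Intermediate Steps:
$g = 25$ ($g = - \frac{\left(-3 + 1 \left(-2\right)\right) \left(18 + 12\right)}{6} = - \frac{\left(-3 - 2\right) 30}{6} = - \frac{\left(-5\right) 30}{6} = \left(- \frac{1}{6}\right) \left(-150\right) = 25$)
$g \left(48 + \left(5 \cdot 6 + 0 \left(-4\right) 0\right)\right) = 25 \left(48 + \left(5 \cdot 6 + 0 \left(-4\right) 0\right)\right) = 25 \left(48 + \left(30 + 0 \cdot 0\right)\right) = 25 \left(48 + \left(30 + 0\right)\right) = 25 \left(48 + 30\right) = 25 \cdot 78 = 1950$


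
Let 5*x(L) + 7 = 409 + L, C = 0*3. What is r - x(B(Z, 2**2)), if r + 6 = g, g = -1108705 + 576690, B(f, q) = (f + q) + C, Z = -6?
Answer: -532101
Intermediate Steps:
C = 0
B(f, q) = f + q (B(f, q) = (f + q) + 0 = f + q)
x(L) = 402/5 + L/5 (x(L) = -7/5 + (409 + L)/5 = -7/5 + (409/5 + L/5) = 402/5 + L/5)
g = -532015
r = -532021 (r = -6 - 532015 = -532021)
r - x(B(Z, 2**2)) = -532021 - (402/5 + (-6 + 2**2)/5) = -532021 - (402/5 + (-6 + 4)/5) = -532021 - (402/5 + (1/5)*(-2)) = -532021 - (402/5 - 2/5) = -532021 - 1*80 = -532021 - 80 = -532101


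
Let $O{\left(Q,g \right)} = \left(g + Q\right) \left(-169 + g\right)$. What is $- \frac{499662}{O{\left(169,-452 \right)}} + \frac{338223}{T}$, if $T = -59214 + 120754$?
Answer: $\frac{1062634267}{400563860} \approx 2.6528$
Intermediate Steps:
$T = 61540$
$O{\left(Q,g \right)} = \left(-169 + g\right) \left(Q + g\right)$ ($O{\left(Q,g \right)} = \left(Q + g\right) \left(-169 + g\right) = \left(-169 + g\right) \left(Q + g\right)$)
$- \frac{499662}{O{\left(169,-452 \right)}} + \frac{338223}{T} = - \frac{499662}{\left(-452\right)^{2} - 28561 - -76388 + 169 \left(-452\right)} + \frac{338223}{61540} = - \frac{499662}{204304 - 28561 + 76388 - 76388} + 338223 \cdot \frac{1}{61540} = - \frac{499662}{175743} + \frac{338223}{61540} = \left(-499662\right) \frac{1}{175743} + \frac{338223}{61540} = - \frac{18506}{6509} + \frac{338223}{61540} = \frac{1062634267}{400563860}$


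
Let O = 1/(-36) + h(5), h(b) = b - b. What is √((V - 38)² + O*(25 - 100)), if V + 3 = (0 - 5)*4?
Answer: √134031/6 ≈ 61.017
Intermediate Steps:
h(b) = 0
V = -23 (V = -3 + (0 - 5)*4 = -3 - 5*4 = -3 - 20 = -23)
O = -1/36 (O = 1/(-36) + 0 = 1*(-1/36) + 0 = -1/36 + 0 = -1/36 ≈ -0.027778)
√((V - 38)² + O*(25 - 100)) = √((-23 - 38)² - (25 - 100)/36) = √((-61)² - 1/36*(-75)) = √(3721 + 25/12) = √(44677/12) = √134031/6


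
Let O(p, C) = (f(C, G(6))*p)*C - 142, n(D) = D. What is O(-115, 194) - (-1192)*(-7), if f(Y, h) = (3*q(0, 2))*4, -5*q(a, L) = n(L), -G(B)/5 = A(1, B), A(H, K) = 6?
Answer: 98602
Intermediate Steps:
G(B) = -30 (G(B) = -5*6 = -30)
q(a, L) = -L/5
f(Y, h) = -24/5 (f(Y, h) = (3*(-⅕*2))*4 = (3*(-⅖))*4 = -6/5*4 = -24/5)
O(p, C) = -142 - 24*C*p/5 (O(p, C) = (-24*p/5)*C - 142 = -24*C*p/5 - 142 = -142 - 24*C*p/5)
O(-115, 194) - (-1192)*(-7) = (-142 - 24/5*194*(-115)) - (-1192)*(-7) = (-142 + 107088) - 1*8344 = 106946 - 8344 = 98602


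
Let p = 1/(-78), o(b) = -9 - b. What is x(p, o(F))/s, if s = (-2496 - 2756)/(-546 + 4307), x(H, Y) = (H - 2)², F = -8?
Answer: -92704889/31953168 ≈ -2.9013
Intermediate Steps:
p = -1/78 ≈ -0.012821
x(H, Y) = (-2 + H)²
s = -5252/3761 ≈ -1.3964
x(p, o(F))/s = (-2 - 1/78)²/(-5252/3761) = (-157/78)²*(-3761/5252) = (24649/6084)*(-3761/5252) = -92704889/31953168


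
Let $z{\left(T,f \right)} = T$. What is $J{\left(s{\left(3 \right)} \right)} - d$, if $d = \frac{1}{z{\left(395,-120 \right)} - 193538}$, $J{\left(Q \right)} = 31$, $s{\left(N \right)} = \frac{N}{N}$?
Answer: $\frac{5987434}{193143} \approx 31.0$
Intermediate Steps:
$s{\left(N \right)} = 1$
$d = - \frac{1}{193143}$ ($d = \frac{1}{395 - 193538} = \frac{1}{-193143} = - \frac{1}{193143} \approx -5.1775 \cdot 10^{-6}$)
$J{\left(s{\left(3 \right)} \right)} - d = 31 - - \frac{1}{193143} = 31 + \frac{1}{193143} = \frac{5987434}{193143}$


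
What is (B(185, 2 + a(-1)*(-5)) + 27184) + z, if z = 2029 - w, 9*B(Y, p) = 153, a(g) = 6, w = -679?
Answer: 29909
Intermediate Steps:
B(Y, p) = 17 (B(Y, p) = (⅑)*153 = 17)
z = 2708 (z = 2029 - 1*(-679) = 2029 + 679 = 2708)
(B(185, 2 + a(-1)*(-5)) + 27184) + z = (17 + 27184) + 2708 = 27201 + 2708 = 29909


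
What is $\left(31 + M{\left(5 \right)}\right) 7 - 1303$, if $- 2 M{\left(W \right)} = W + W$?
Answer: $-1121$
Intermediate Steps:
$M{\left(W \right)} = - W$ ($M{\left(W \right)} = - \frac{W + W}{2} = - \frac{2 W}{2} = - W$)
$\left(31 + M{\left(5 \right)}\right) 7 - 1303 = \left(31 - 5\right) 7 - 1303 = 26 \cdot 7 - 1303 = 182 - 1303 = -1121$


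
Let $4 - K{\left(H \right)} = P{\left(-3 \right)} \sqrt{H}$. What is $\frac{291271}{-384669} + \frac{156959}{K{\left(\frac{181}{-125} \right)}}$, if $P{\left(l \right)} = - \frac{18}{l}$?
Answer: $\frac{7546537580416}{818960301} + \frac{2354385 i \sqrt{905}}{4258} \approx 9214.8 + 16634.0 i$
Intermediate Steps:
$K{\left(H \right)} = 4 - 6 \sqrt{H}$ ($K{\left(H \right)} = 4 - - \frac{18}{-3} \sqrt{H} = 4 - \left(-18\right) \left(- \frac{1}{3}\right) \sqrt{H} = 4 - 6 \sqrt{H}$)
$\frac{291271}{-384669} + \frac{156959}{K{\left(\frac{181}{-125} \right)}} = \frac{291271}{-384669} + \frac{156959}{4 - 6 \sqrt{\frac{181}{-125}}} = 291271 \left(- \frac{1}{384669}\right) + \frac{156959}{4 - 6 \sqrt{181 \left(- \frac{1}{125}\right)}} = - \frac{291271}{384669} + \frac{156959}{4 - 6 \sqrt{- \frac{181}{125}}} = - \frac{291271}{384669} + \frac{156959}{4 - 6 \frac{i \sqrt{905}}{25}} = - \frac{291271}{384669} + \frac{156959}{4 - \frac{6 i \sqrt{905}}{25}}$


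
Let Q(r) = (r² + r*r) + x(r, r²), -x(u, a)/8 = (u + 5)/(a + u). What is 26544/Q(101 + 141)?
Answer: 195118308/860978399 ≈ 0.22662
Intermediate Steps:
x(u, a) = -8*(5 + u)/(a + u) (x(u, a) = -8*(u + 5)/(a + u) = -8*(5 + u)/(a + u))
Q(r) = 2*r² + 8*(-5 - r)/(r + r²) (Q(r) = (r² + r*r) + 8*(-5 - r)/(r² + r) = (r² + r²) + 8*(-5 - r)/(r + r²) = 2*r² + 8*(-5 - r)/(r + r²))
26544/Q(101 + 141) = 26544/((2*(-20 - 4*(101 + 141) + (101 + 141)³*(1 + (101 + 141)))/((101 + 141)*(1 + (101 + 141))))) = 26544/((2*(-20 - 4*242 + 242³*(1 + 242))/(242*(1 + 242)))) = 26544/((2*(1/242)*(-20 - 968 + 14172488*243)/243)) = 26544/((2*(1/242)*(1/243)*(-20 - 968 + 3443914584))) = 26544/((2*(1/242)*(1/243)*3443913596)) = 26544/(3443913596/29403) = 26544*(29403/3443913596) = 195118308/860978399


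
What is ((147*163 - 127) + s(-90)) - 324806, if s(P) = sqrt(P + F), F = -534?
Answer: -300972 + 4*I*sqrt(39) ≈ -3.0097e+5 + 24.98*I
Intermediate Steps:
s(P) = sqrt(-534 + P) (s(P) = sqrt(P - 534) = sqrt(-534 + P))
((147*163 - 127) + s(-90)) - 324806 = ((147*163 - 127) + sqrt(-534 - 90)) - 324806 = ((23961 - 127) + sqrt(-624)) - 324806 = (23834 + 4*I*sqrt(39)) - 324806 = -300972 + 4*I*sqrt(39)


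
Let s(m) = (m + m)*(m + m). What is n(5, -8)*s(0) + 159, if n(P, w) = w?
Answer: 159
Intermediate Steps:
s(m) = 4*m² (s(m) = (2*m)*(2*m) = 4*m²)
n(5, -8)*s(0) + 159 = -32*0² + 159 = -32*0 + 159 = -8*0 + 159 = 0 + 159 = 159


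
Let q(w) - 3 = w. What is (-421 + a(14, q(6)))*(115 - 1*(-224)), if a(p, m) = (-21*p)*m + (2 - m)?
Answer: -1042086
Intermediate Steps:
q(w) = 3 + w
a(p, m) = 2 - m - 21*m*p (a(p, m) = -21*m*p + (2 - m) = 2 - m - 21*m*p)
(-421 + a(14, q(6)))*(115 - 1*(-224)) = (-421 + (2 - (3 + 6) - 21*(3 + 6)*14))*(115 - 1*(-224)) = (-421 + (2 - 1*9 - 21*9*14))*(115 + 224) = (-421 + (2 - 9 - 2646))*339 = (-421 - 2653)*339 = -3074*339 = -1042086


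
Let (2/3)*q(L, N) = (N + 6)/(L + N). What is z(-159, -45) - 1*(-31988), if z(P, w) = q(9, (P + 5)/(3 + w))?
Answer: 2431175/76 ≈ 31989.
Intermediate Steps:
q(L, N) = 3*(6 + N)/(2*(L + N)) (q(L, N) = 3*((N + 6)/(L + N))/2 = 3*((6 + N)/(L + N))/2 = 3*(6 + N)/(2*(L + N)))
z(P, w) = (9 + 3*(5 + P)/(2*(3 + w)))/(9 + (5 + P)/(3 + w)) (z(P, w) = (9 + 3*((P + 5)/(3 + w))/2)/(9 + (P + 5)/(3 + w)) = (9 + 3*((5 + P)/(3 + w))/2)/(9 + (5 + P)/(3 + w)) = (9 + 3*(5 + P)/(2*(3 + w)))/(9 + (5 + P)/(3 + w)))
z(-159, -45) - 1*(-31988) = 3*(23 - 159 + 6*(-45))/(2*(32 - 159 + 9*(-45))) - 1*(-31988) = 3*(23 - 159 - 270)/(2*(32 - 159 - 405)) + 31988 = (3/2)*(-406)/(-532) + 31988 = (3/2)*(-1/532)*(-406) + 31988 = 87/76 + 31988 = 2431175/76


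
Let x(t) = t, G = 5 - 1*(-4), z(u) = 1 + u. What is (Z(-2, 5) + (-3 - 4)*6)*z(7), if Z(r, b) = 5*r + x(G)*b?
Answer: -56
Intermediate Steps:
G = 9 (G = 5 + 4 = 9)
Z(r, b) = 5*r + 9*b
(Z(-2, 5) + (-3 - 4)*6)*z(7) = ((5*(-2) + 9*5) + (-3 - 4)*6)*(1 + 7) = ((-10 + 45) - 7*6)*8 = (35 - 42)*8 = -7*8 = -56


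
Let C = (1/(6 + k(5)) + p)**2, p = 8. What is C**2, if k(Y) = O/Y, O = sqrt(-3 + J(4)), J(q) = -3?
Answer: (-3464850481*I + 467585440*sqrt(6))/(36*(-21601*I + 2980*sqrt(6))) ≈ 4445.7 - 29.44*I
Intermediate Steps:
O = I*sqrt(6) (O = sqrt(-3 - 3) = sqrt(-6) = I*sqrt(6) ≈ 2.4495*I)
k(Y) = I*sqrt(6)/Y (k(Y) = (I*sqrt(6))/Y = I*sqrt(6)/Y)
C = (8 + 1/(6 + I*sqrt(6)/5))**2 (C = (1/(6 + I*sqrt(6)/5) + 8)**2 = (8 + 1/(6 + I*sqrt(6)/5))**2 ≈ 66.676 - 0.2208*I)
C**2 = ((-59641*I + 3920*sqrt(6))/(6*(-149*I + 10*sqrt(6))))**2 = (-59641*I + 3920*sqrt(6))**2/(36*(-149*I + 10*sqrt(6))**2)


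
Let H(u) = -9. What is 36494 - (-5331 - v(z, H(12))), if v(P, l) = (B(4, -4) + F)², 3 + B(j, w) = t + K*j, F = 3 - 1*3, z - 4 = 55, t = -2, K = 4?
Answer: 41946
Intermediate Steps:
z = 59 (z = 4 + 55 = 59)
F = 0 (F = 3 - 3 = 0)
B(j, w) = -5 + 4*j (B(j, w) = -3 + (-2 + 4*j) = -5 + 4*j)
v(P, l) = 121 (v(P, l) = ((-5 + 4*4) + 0)² = ((-5 + 16) + 0)² = (11 + 0)² = 11² = 121)
36494 - (-5331 - v(z, H(12))) = 36494 - (-5331 - 1*121) = 36494 - (-5331 - 121) = 36494 - 1*(-5452) = 36494 + 5452 = 41946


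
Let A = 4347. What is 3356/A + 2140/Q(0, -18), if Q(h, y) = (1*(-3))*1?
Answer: -3097504/4347 ≈ -712.56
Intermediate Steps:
Q(h, y) = -3 (Q(h, y) = -3*1 = -3)
3356/A + 2140/Q(0, -18) = 3356/4347 + 2140/(-3) = 3356*(1/4347) + 2140*(-⅓) = 3356/4347 - 2140/3 = -3097504/4347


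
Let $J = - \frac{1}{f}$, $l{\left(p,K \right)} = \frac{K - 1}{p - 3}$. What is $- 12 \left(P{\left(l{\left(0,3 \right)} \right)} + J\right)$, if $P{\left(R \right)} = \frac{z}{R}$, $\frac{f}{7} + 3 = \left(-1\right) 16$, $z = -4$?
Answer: $- \frac{9588}{133} \approx -72.09$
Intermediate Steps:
$f = -133$ ($f = -21 + 7 \left(\left(-1\right) 16\right) = -21 + 7 \left(-16\right) = -21 - 112 = -133$)
$l{\left(p,K \right)} = \frac{-1 + K}{-3 + p}$
$P{\left(R \right)} = - \frac{4}{R}$
$J = \frac{1}{133}$ ($J = - \frac{1}{-133} = \left(-1\right) \left(- \frac{1}{133}\right) = \frac{1}{133} \approx 0.0075188$)
$- 12 \left(P{\left(l{\left(0,3 \right)} \right)} + J\right) = - 12 \left(- \frac{4}{\frac{1}{-3 + 0} \left(-1 + 3\right)} + \frac{1}{133}\right) = - 12 \left(- \frac{4}{\frac{1}{-3} \cdot 2} + \frac{1}{133}\right) = - 12 \left(- \frac{4}{\left(- \frac{1}{3}\right) 2} + \frac{1}{133}\right) = - 12 \left(- \frac{4}{- \frac{2}{3}} + \frac{1}{133}\right) = - 12 \left(\left(-4\right) \left(- \frac{3}{2}\right) + \frac{1}{133}\right) = - 12 \left(6 + \frac{1}{133}\right) = \left(-12\right) \frac{799}{133} = - \frac{9588}{133}$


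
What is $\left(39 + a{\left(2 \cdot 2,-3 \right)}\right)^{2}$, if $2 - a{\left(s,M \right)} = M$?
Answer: $1936$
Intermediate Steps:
$a{\left(s,M \right)} = 2 - M$
$\left(39 + a{\left(2 \cdot 2,-3 \right)}\right)^{2} = \left(39 + \left(2 - -3\right)\right)^{2} = \left(39 + \left(2 + 3\right)\right)^{2} = \left(39 + 5\right)^{2} = 44^{2} = 1936$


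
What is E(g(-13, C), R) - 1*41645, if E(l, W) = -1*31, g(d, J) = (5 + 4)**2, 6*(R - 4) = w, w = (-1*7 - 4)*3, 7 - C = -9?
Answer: -41676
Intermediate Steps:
C = 16 (C = 7 - 1*(-9) = 7 + 9 = 16)
w = -33 (w = (-7 - 4)*3 = -11*3 = -33)
R = -3/2 (R = 4 + (1/6)*(-33) = 4 - 11/2 = -3/2 ≈ -1.5000)
g(d, J) = 81 (g(d, J) = 9**2 = 81)
E(l, W) = -31
E(g(-13, C), R) - 1*41645 = -31 - 1*41645 = -31 - 41645 = -41676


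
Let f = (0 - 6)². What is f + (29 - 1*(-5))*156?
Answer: 5340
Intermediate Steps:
f = 36 (f = (-6)² = 36)
f + (29 - 1*(-5))*156 = 36 + (29 - 1*(-5))*156 = 36 + (29 + 5)*156 = 36 + 34*156 = 36 + 5304 = 5340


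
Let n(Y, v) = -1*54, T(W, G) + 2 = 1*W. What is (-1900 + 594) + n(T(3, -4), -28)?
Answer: -1360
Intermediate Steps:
T(W, G) = -2 + W (T(W, G) = -2 + 1*W = -2 + W)
n(Y, v) = -54
(-1900 + 594) + n(T(3, -4), -28) = (-1900 + 594) - 54 = -1306 - 54 = -1360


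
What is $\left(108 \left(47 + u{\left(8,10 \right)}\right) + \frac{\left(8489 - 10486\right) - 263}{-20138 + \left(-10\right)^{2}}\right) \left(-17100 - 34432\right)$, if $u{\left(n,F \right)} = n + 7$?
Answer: $- \frac{3457197058328}{10019} \approx -3.4506 \cdot 10^{8}$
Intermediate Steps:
$u{\left(n,F \right)} = 7 + n$
$\left(108 \left(47 + u{\left(8,10 \right)}\right) + \frac{\left(8489 - 10486\right) - 263}{-20138 + \left(-10\right)^{2}}\right) \left(-17100 - 34432\right) = \left(108 \left(47 + \left(7 + 8\right)\right) + \frac{\left(8489 - 10486\right) - 263}{-20138 + \left(-10\right)^{2}}\right) \left(-17100 - 34432\right) = \left(108 \left(47 + 15\right) + \frac{-1997 - 263}{-20138 + 100}\right) \left(-51532\right) = \left(108 \cdot 62 + \frac{-1997 - 263}{-20038}\right) \left(-51532\right) = \left(6696 - - \frac{1130}{10019}\right) \left(-51532\right) = \left(6696 + \frac{1130}{10019}\right) \left(-51532\right) = \frac{67088354}{10019} \left(-51532\right) = - \frac{3457197058328}{10019}$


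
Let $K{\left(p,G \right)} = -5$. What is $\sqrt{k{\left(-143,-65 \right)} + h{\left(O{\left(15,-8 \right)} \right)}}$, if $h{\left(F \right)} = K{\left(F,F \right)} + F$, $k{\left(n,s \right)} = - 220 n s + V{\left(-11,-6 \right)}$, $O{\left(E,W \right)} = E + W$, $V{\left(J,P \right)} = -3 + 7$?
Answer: $i \sqrt{2044894} \approx 1430.0 i$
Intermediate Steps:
$V{\left(J,P \right)} = 4$
$k{\left(n,s \right)} = 4 - 220 n s$ ($k{\left(n,s \right)} = - 220 n s + 4 = 4 - 220 n s$)
$h{\left(F \right)} = -5 + F$
$\sqrt{k{\left(-143,-65 \right)} + h{\left(O{\left(15,-8 \right)} \right)}} = \sqrt{\left(4 - \left(-31460\right) \left(-65\right)\right) + \left(-5 + \left(15 - 8\right)\right)} = \sqrt{\left(4 - 2044900\right) + \left(-5 + 7\right)} = \sqrt{-2044896 + 2} = \sqrt{-2044894} = i \sqrt{2044894}$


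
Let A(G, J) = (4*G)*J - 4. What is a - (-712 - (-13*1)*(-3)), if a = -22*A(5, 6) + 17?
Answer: -1784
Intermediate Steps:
A(G, J) = -4 + 4*G*J (A(G, J) = 4*G*J - 4 = -4 + 4*G*J)
a = -2535 (a = -22*(-4 + 4*5*6) + 17 = -22*(-4 + 120) + 17 = -22*116 + 17 = -2552 + 17 = -2535)
a - (-712 - (-13*1)*(-3)) = -2535 - (-712 - (-13*1)*(-3)) = -2535 - (-712 - (-13)*(-3)) = -2535 - (-712 - 1*39) = -2535 - (-712 - 39) = -2535 - 1*(-751) = -2535 + 751 = -1784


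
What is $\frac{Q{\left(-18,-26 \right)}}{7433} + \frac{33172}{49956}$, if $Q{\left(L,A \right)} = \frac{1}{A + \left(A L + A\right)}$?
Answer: $\frac{25643029993}{38617586592} \approx 0.66402$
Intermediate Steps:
$Q{\left(L,A \right)} = \frac{1}{2 A + A L}$ ($Q{\left(L,A \right)} = \frac{1}{A + \left(A + A L\right)} = \frac{1}{2 A + A L}$)
$\frac{Q{\left(-18,-26 \right)}}{7433} + \frac{33172}{49956} = \frac{\frac{1}{-26} \frac{1}{2 - 18}}{7433} + \frac{33172}{49956} = - \frac{1}{26 \left(-16\right)} \frac{1}{7433} + 33172 \cdot \frac{1}{49956} = \left(- \frac{1}{26}\right) \left(- \frac{1}{16}\right) \frac{1}{7433} + \frac{8293}{12489} = \frac{1}{416} \cdot \frac{1}{7433} + \frac{8293}{12489} = \frac{1}{3092128} + \frac{8293}{12489} = \frac{25643029993}{38617586592}$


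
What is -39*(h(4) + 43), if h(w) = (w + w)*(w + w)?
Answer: -4173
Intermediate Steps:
h(w) = 4*w**2 (h(w) = (2*w)*(2*w) = 4*w**2)
-39*(h(4) + 43) = -39*(4*4**2 + 43) = -39*(4*16 + 43) = -39*(64 + 43) = -39*107 = -4173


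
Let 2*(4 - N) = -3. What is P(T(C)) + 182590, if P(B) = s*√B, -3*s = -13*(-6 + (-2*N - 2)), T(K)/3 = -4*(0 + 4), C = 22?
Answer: 182590 - 988*I*√3/3 ≈ 1.8259e+5 - 570.42*I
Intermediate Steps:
N = 11/2 (N = 4 - ½*(-3) = 4 + 3/2 = 11/2 ≈ 5.5000)
T(K) = -48 (T(K) = 3*(-4*(0 + 4)) = 3*(-4*4) = 3*(-16) = -48)
s = -247/3 (s = -(-13)*(-6 + (-2*11/2 - 2))/3 = -(-13)*(-6 + (-11 - 2))/3 = -(-13)*(-6 - 13)/3 = -(-13)*(-19)/3 = -⅓*247 = -247/3 ≈ -82.333)
P(B) = -247*√B/3
P(T(C)) + 182590 = -988*I*√3/3 + 182590 = 182590 - 988*I*√3/3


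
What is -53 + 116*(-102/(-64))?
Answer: 1055/8 ≈ 131.88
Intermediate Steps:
-53 + 116*(-102/(-64)) = -53 + 116*(-102*(-1/64)) = -53 + 116*(51/32) = -53 + 1479/8 = 1055/8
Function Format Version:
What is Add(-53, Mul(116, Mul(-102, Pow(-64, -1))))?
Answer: Rational(1055, 8) ≈ 131.88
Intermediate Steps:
Add(-53, Mul(116, Mul(-102, Pow(-64, -1)))) = Add(-53, Mul(116, Mul(-102, Rational(-1, 64)))) = Add(-53, Mul(116, Rational(51, 32))) = Add(-53, Rational(1479, 8)) = Rational(1055, 8)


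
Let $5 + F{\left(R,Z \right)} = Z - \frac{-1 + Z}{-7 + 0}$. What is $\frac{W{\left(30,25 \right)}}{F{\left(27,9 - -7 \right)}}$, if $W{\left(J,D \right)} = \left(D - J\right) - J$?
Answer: $- \frac{245}{92} \approx -2.663$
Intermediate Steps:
$W{\left(J,D \right)} = D - 2 J$
$F{\left(R,Z \right)} = - \frac{36}{7} + \frac{8 Z}{7}$ ($F{\left(R,Z \right)} = -5 + \left(Z - \frac{-1 + Z}{-7 + 0}\right) = -5 + \left(Z - \frac{-1 + Z}{-7}\right) = -5 + \left(Z - \left(-1 + Z\right) \left(- \frac{1}{7}\right)\right) = -5 + \left(Z - \left(\frac{1}{7} - \frac{Z}{7}\right)\right) = -5 + \left(Z + \left(- \frac{1}{7} + \frac{Z}{7}\right)\right) = -5 + \left(- \frac{1}{7} + \frac{8 Z}{7}\right) = - \frac{36}{7} + \frac{8 Z}{7}$)
$\frac{W{\left(30,25 \right)}}{F{\left(27,9 - -7 \right)}} = \frac{25 - 60}{- \frac{36}{7} + \frac{8 \left(9 - -7\right)}{7}} = \frac{25 - 60}{- \frac{36}{7} + \frac{8 \left(9 + 7\right)}{7}} = - \frac{35}{- \frac{36}{7} + \frac{8}{7} \cdot 16} = - \frac{35}{- \frac{36}{7} + \frac{128}{7}} = - \frac{35}{\frac{92}{7}} = \left(-35\right) \frac{7}{92} = - \frac{245}{92}$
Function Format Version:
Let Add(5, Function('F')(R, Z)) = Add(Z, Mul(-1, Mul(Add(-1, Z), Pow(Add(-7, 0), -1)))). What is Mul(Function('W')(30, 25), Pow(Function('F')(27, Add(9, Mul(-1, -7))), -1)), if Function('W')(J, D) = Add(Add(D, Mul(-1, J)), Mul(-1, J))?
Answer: Rational(-245, 92) ≈ -2.6630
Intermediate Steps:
Function('W')(J, D) = Add(D, Mul(-2, J))
Function('F')(R, Z) = Add(Rational(-36, 7), Mul(Rational(8, 7), Z)) (Function('F')(R, Z) = Add(-5, Add(Z, Mul(-1, Mul(Add(-1, Z), Pow(Add(-7, 0), -1))))) = Add(-5, Add(Z, Mul(-1, Mul(Add(-1, Z), Pow(-7, -1))))) = Add(-5, Add(Z, Mul(-1, Mul(Add(-1, Z), Rational(-1, 7))))) = Add(-5, Add(Z, Mul(-1, Add(Rational(1, 7), Mul(Rational(-1, 7), Z))))) = Add(-5, Add(Z, Add(Rational(-1, 7), Mul(Rational(1, 7), Z)))) = Add(-5, Add(Rational(-1, 7), Mul(Rational(8, 7), Z))) = Add(Rational(-36, 7), Mul(Rational(8, 7), Z)))
Mul(Function('W')(30, 25), Pow(Function('F')(27, Add(9, Mul(-1, -7))), -1)) = Mul(Add(25, Mul(-2, 30)), Pow(Add(Rational(-36, 7), Mul(Rational(8, 7), Add(9, Mul(-1, -7)))), -1)) = Mul(Add(25, -60), Pow(Add(Rational(-36, 7), Mul(Rational(8, 7), Add(9, 7))), -1)) = Mul(-35, Pow(Add(Rational(-36, 7), Mul(Rational(8, 7), 16)), -1)) = Mul(-35, Pow(Add(Rational(-36, 7), Rational(128, 7)), -1)) = Mul(-35, Pow(Rational(92, 7), -1)) = Mul(-35, Rational(7, 92)) = Rational(-245, 92)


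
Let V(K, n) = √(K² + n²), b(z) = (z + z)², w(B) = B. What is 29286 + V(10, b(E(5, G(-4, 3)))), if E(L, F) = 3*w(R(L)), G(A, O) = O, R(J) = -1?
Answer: 29286 + 2*√349 ≈ 29323.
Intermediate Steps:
E(L, F) = -3 (E(L, F) = 3*(-1) = -3)
b(z) = 4*z² (b(z) = (2*z)² = 4*z²)
29286 + V(10, b(E(5, G(-4, 3)))) = 29286 + √(10² + (4*(-3)²)²) = 29286 + √(100 + (4*9)²) = 29286 + √(100 + 36²) = 29286 + √(100 + 1296) = 29286 + √1396 = 29286 + 2*√349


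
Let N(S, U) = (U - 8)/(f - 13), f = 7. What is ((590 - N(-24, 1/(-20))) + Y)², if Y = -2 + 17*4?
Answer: 6171516481/14400 ≈ 4.2858e+5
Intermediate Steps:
N(S, U) = 4/3 - U/6 (N(S, U) = (U - 8)/(7 - 13) = (-8 + U)/(-6) = (-8 + U)*(-⅙) = 4/3 - U/6)
Y = 66 (Y = -2 + 68 = 66)
((590 - N(-24, 1/(-20))) + Y)² = ((590 - (4/3 - ⅙/(-20))) + 66)² = ((590 - (4/3 - ⅙*(-1/20))) + 66)² = ((590 - (4/3 + 1/120)) + 66)² = ((590 - 1*161/120) + 66)² = ((590 - 161/120) + 66)² = (70639/120 + 66)² = (78559/120)² = 6171516481/14400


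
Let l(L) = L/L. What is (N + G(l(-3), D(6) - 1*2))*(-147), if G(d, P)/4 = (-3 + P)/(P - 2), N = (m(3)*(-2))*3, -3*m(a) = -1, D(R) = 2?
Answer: -588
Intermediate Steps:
m(a) = ⅓ (m(a) = -⅓*(-1) = ⅓)
l(L) = 1
N = -2 (N = ((⅓)*(-2))*3 = -⅔*3 = -2)
G(d, P) = 4*(-3 + P)/(-2 + P) (G(d, P) = 4*((-3 + P)/(P - 2)) = 4*((-3 + P)/(-2 + P)) = 4*(-3 + P)/(-2 + P))
(N + G(l(-3), D(6) - 1*2))*(-147) = (-2 + 4*(-3 + (2 - 1*2))/(-2 + (2 - 1*2)))*(-147) = (-2 + 4*(-3 + (2 - 2))/(-2 + (2 - 2)))*(-147) = (-2 + 4*(-3 + 0)/(-2 + 0))*(-147) = (-2 + 4*(-3)/(-2))*(-147) = (-2 + 4*(-½)*(-3))*(-147) = (-2 + 6)*(-147) = 4*(-147) = -588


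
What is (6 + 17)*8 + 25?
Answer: 209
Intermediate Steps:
(6 + 17)*8 + 25 = 23*8 + 25 = 184 + 25 = 209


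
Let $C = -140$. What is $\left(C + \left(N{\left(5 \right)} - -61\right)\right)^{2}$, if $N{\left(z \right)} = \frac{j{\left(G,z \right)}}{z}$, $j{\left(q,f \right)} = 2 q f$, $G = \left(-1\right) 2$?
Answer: $6889$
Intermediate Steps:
$G = -2$
$j{\left(q,f \right)} = 2 f q$
$N{\left(z \right)} = -4$ ($N{\left(z \right)} = \frac{2 z \left(-2\right)}{z} = \frac{\left(-4\right) z}{z} = -4$)
$\left(C + \left(N{\left(5 \right)} - -61\right)\right)^{2} = \left(-140 - -57\right)^{2} = \left(-140 + \left(-4 + 61\right)\right)^{2} = \left(-140 + 57\right)^{2} = \left(-83\right)^{2} = 6889$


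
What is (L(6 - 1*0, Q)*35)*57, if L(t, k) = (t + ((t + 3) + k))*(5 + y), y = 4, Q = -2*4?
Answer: 125685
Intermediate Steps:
Q = -8
L(t, k) = 27 + 9*k + 18*t (L(t, k) = (t + ((t + 3) + k))*(5 + 4) = (t + ((3 + t) + k))*9 = (t + (3 + k + t))*9 = (3 + k + 2*t)*9 = 27 + 9*k + 18*t)
(L(6 - 1*0, Q)*35)*57 = ((27 + 9*(-8) + 18*(6 - 1*0))*35)*57 = ((27 - 72 + 18*(6 + 0))*35)*57 = ((27 - 72 + 18*6)*35)*57 = ((27 - 72 + 108)*35)*57 = (63*35)*57 = 2205*57 = 125685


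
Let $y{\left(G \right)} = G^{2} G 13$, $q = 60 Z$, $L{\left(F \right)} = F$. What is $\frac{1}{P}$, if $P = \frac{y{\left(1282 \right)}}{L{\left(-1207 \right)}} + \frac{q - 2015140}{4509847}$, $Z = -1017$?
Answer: $- \frac{5443385329}{123529090825204568} \approx -4.4066 \cdot 10^{-8}$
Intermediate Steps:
$q = -61020$ ($q = 60 \left(-1017\right) = -61020$)
$y{\left(G \right)} = 13 G^{3}$ ($y{\left(G \right)} = G^{3} \cdot 13 = 13 G^{3}$)
$P = - \frac{123529090825204568}{5443385329}$ ($P = \frac{13 \cdot 1282^{3}}{-1207} + \frac{-61020 - 2015140}{4509847} = 13 \cdot 2106997768 \left(- \frac{1}{1207}\right) - \frac{2076160}{4509847} = 27390970984 \left(- \frac{1}{1207}\right) - \frac{2076160}{4509847} = - \frac{27390970984}{1207} - \frac{2076160}{4509847} = - \frac{123529090825204568}{5443385329} \approx -2.2693 \cdot 10^{7}$)
$\frac{1}{P} = \frac{1}{- \frac{123529090825204568}{5443385329}} = - \frac{5443385329}{123529090825204568}$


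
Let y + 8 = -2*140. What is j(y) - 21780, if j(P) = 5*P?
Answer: -23220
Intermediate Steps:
y = -288 (y = -8 - 2*140 = -8 - 280 = -288)
j(y) - 21780 = 5*(-288) - 21780 = -1440 - 21780 = -23220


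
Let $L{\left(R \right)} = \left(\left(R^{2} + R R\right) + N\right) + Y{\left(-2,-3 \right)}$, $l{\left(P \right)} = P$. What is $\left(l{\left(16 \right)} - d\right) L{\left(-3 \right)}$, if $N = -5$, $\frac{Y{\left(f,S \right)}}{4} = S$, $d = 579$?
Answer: $-563$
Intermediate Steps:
$Y{\left(f,S \right)} = 4 S$
$L{\left(R \right)} = -17 + 2 R^{2}$ ($L{\left(R \right)} = \left(\left(R^{2} + R R\right) - 5\right) + 4 \left(-3\right) = \left(\left(R^{2} + R^{2}\right) - 5\right) - 12 = \left(2 R^{2} - 5\right) - 12 = \left(-5 + 2 R^{2}\right) - 12 = -17 + 2 R^{2}$)
$\left(l{\left(16 \right)} - d\right) L{\left(-3 \right)} = \left(16 - 579\right) \left(-17 + 2 \left(-3\right)^{2}\right) = \left(16 - 579\right) \left(-17 + 2 \cdot 9\right) = - 563 \left(-17 + 18\right) = \left(-563\right) 1 = -563$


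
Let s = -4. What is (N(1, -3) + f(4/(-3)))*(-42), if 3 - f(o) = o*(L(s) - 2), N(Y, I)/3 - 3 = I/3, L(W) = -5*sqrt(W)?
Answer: -266 + 560*I ≈ -266.0 + 560.0*I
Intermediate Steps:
N(Y, I) = 9 + I (N(Y, I) = 9 + 3*(I/3) = 9 + I)
f(o) = 3 - o*(-2 - 10*I) (f(o) = 3 - o*(-10*I - 2) = 3 - o*(-2 - 10*I))
(N(1, -3) + f(4/(-3)))*(-42) = ((9 - 3) + (3 + (4/(-3))*(2 + 10*I)))*(-42) = (6 + (3 + (4*(-1/3))*(2 + 10*I)))*(-42) = (6 + (3 - 4*(2 + 10*I)/3))*(-42) = (6 + (3 + (-8/3 - 40*I/3)))*(-42) = (6 + (1/3 - 40*I/3))*(-42) = (19/3 - 40*I/3)*(-42) = -266 + 560*I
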